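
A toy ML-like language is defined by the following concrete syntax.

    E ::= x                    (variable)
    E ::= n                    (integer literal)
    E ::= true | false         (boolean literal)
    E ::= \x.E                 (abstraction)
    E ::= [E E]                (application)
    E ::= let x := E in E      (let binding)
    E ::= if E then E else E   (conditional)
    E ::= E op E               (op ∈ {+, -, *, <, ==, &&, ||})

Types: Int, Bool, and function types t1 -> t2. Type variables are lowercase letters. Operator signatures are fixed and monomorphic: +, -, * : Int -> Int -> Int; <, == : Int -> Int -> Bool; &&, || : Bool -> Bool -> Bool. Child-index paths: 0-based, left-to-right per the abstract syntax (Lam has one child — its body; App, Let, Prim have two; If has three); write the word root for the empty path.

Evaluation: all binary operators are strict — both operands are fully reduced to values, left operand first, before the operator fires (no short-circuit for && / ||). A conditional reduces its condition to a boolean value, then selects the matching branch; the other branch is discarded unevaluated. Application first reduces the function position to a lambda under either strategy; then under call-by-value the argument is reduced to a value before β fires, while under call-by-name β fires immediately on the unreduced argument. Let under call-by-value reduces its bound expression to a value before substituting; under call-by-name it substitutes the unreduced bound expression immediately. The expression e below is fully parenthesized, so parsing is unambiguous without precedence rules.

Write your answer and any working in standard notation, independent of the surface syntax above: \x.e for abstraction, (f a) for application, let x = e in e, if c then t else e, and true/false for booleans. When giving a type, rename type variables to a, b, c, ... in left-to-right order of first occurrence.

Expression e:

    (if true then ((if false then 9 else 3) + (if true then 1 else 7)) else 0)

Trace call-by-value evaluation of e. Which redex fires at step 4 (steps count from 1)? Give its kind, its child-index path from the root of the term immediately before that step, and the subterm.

Answer: delta at root : (3 + 1)

Trace:
step 0: (if true then ((if false then 9 else 3) + (if true then 1 else 7)) else 0)
step 1: [if@root] ((if false then 9 else 3) + (if true then 1 else 7))
step 2: [if@0] (3 + (if true then 1 else 7))
step 3: [if@1] (3 + 1)
step 4: [delta@root] 4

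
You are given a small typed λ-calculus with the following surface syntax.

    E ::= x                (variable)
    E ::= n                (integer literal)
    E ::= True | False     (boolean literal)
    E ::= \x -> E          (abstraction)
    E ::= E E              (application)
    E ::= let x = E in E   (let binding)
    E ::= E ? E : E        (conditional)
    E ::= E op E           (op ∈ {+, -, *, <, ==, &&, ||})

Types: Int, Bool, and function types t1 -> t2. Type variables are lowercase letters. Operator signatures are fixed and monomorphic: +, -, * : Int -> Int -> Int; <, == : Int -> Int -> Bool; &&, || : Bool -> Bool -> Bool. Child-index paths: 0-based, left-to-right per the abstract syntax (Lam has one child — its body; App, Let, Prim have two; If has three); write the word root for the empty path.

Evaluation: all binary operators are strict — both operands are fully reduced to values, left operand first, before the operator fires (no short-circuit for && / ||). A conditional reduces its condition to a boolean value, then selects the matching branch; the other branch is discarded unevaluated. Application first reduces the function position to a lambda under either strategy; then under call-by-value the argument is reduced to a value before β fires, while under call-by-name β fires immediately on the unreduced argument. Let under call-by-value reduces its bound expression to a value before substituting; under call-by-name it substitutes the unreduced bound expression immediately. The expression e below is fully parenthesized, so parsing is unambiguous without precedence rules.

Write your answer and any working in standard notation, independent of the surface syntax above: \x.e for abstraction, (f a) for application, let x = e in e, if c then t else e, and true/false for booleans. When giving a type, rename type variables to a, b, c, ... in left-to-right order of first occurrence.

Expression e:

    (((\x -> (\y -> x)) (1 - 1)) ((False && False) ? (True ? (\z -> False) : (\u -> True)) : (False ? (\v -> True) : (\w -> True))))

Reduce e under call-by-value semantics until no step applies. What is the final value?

Answer: 0

Working:
step 0: (((\x.(\y.x)) (1 - 1)) (if (false && false) then (if true then (\z.false) else (\u.true)) else (if false then (\v.true) else (\w.true))))
step 1: [delta@0.1] (((\x.(\y.x)) 0) (if (false && false) then (if true then (\z.false) else (\u.true)) else (if false then (\v.true) else (\w.true))))
step 2: [beta@0] ((\y.0) (if (false && false) then (if true then (\z.false) else (\u.true)) else (if false then (\v.true) else (\w.true))))
step 3: [delta@1.0] ((\y.0) (if false then (if true then (\z.false) else (\u.true)) else (if false then (\v.true) else (\w.true))))
step 4: [if@1] ((\y.0) (if false then (\v.true) else (\w.true)))
step 5: [if@1] ((\y.0) (\w.true))
step 6: [beta@root] 0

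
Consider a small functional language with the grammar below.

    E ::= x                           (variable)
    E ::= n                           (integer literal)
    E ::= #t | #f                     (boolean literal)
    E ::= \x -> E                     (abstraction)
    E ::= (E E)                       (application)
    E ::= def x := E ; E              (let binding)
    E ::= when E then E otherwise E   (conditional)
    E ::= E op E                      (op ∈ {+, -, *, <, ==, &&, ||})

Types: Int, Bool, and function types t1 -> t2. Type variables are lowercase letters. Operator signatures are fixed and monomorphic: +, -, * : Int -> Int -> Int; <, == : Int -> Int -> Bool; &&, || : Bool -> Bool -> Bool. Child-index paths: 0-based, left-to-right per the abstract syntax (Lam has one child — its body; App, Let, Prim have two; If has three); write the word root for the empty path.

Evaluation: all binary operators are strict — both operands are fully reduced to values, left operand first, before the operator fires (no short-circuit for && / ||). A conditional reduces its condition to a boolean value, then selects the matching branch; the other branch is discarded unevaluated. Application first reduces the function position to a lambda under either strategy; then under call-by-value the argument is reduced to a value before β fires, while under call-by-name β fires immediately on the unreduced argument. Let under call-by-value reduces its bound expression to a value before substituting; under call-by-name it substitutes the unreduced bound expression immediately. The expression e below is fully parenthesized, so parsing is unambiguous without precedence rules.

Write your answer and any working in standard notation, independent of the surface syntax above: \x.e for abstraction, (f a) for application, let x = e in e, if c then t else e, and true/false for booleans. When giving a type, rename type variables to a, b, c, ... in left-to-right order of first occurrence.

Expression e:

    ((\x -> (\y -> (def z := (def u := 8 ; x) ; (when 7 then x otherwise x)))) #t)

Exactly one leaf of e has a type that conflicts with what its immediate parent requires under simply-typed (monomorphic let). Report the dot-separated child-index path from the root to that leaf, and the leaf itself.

Answer: 0.0.0.1.0 : 7

Derivation:
let u : Int
x : a
let z : a
  unify Int ~ Bool
  FAIL: mismatch Int ~ Bool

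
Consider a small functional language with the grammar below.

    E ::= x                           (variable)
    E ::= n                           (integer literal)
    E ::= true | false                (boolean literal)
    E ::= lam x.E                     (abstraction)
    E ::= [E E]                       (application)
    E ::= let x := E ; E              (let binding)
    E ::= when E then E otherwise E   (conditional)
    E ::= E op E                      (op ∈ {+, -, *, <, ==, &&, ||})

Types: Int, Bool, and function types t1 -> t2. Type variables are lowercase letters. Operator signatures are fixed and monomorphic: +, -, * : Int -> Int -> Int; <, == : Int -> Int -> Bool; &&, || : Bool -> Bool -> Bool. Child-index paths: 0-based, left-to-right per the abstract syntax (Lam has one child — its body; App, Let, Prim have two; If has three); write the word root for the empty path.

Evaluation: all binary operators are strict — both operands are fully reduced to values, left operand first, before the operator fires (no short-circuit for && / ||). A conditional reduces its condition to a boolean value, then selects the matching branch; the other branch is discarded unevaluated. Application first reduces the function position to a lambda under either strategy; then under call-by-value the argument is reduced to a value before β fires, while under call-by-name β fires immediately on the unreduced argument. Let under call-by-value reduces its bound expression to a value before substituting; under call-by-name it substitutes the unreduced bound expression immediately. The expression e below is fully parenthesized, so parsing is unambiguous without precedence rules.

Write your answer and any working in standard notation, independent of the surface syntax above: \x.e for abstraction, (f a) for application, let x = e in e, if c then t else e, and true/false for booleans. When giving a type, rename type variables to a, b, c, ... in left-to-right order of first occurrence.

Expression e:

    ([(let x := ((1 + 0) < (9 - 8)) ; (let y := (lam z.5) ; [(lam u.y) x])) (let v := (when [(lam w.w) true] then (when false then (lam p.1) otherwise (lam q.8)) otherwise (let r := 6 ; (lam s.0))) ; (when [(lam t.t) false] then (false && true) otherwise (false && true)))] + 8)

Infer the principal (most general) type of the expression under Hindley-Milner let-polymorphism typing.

Derivation:
  unify Int ~ Int
  unify Int ~ Int
  unify Int ~ Int
  unify Int ~ Int
  unify Int ~ Int
  unify Int ~ Int
let x : Bool
\z._ : a -> Int
let y : forall. a -> Int
y : c -> Int
\u._ : b -> c -> Int
x : Bool
  unify b -> c -> Int ~ Bool -> d
  unify b ~ Bool
  unify c -> Int ~ d
_ _ : c -> Int
w : e
\w._ : e -> e
  unify e -> e ~ Bool -> f
  unify e ~ Bool
  unify Bool ~ f
_ _ : Bool
  unify Bool ~ Bool
  unify Bool ~ Bool
\p._ : g -> Int
\q._ : h -> Int
  unify g -> Int ~ h -> Int
  unify g ~ h
  unify Int ~ Int
let r : Int
\s._ : i -> Int
  unify h -> Int ~ i -> Int
  unify h ~ i
  unify Int ~ Int
let v : forall. i -> Int
t : j
\t._ : j -> j
  unify j -> j ~ Bool -> k
  unify j ~ Bool
  unify Bool ~ k
_ _ : Bool
  unify Bool ~ Bool
  unify Bool ~ Bool
  unify Bool ~ Bool
  unify Bool ~ Bool
  unify Bool ~ Bool
  unify Bool ~ Bool
  unify c -> Int ~ Bool -> l
  unify c ~ Bool
  unify Int ~ l
_ _ : Int
  unify Int ~ Int
  unify Int ~ Int

Answer: Int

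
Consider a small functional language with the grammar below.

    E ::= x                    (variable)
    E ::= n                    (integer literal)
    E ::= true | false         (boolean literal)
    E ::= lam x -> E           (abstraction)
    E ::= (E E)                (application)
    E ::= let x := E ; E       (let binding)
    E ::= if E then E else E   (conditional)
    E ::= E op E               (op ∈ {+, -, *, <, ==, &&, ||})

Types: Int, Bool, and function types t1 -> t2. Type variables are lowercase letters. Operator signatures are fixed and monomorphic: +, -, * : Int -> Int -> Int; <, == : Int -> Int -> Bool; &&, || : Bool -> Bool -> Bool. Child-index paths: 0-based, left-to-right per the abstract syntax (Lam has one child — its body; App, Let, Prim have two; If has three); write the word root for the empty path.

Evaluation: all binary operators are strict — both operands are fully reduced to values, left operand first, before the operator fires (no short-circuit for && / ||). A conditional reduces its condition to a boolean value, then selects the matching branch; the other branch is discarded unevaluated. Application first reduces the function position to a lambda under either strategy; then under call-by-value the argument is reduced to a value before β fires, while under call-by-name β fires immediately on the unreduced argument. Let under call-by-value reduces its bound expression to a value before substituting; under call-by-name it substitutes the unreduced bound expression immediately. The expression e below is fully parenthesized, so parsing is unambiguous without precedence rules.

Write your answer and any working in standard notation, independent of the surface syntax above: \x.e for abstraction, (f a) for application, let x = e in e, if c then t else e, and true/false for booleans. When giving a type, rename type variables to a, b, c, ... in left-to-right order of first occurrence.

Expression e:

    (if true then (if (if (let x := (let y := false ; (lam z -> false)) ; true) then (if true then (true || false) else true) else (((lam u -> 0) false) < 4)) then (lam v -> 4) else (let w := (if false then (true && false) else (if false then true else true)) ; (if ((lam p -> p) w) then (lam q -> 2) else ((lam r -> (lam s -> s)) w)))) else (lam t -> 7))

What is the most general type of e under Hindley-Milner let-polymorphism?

Answer: Int -> Int

Derivation:
  unify Bool ~ Bool
let y : Bool
\z._ : a -> Bool
let x : forall. a -> Bool
  unify Bool ~ Bool
  unify Bool ~ Bool
  unify Bool ~ Bool
  unify Bool ~ Bool
  unify Bool ~ Bool
\u._ : b -> Int
  unify b -> Int ~ Bool -> c
  unify b ~ Bool
  unify Int ~ c
_ _ : Int
  unify Int ~ Int
  unify Int ~ Int
  unify Bool ~ Bool
  unify Bool ~ Bool
\v._ : d -> Int
  unify Bool ~ Bool
  unify Bool ~ Bool
  unify Bool ~ Bool
  unify Bool ~ Bool
  unify Bool ~ Bool
  unify Bool ~ Bool
let w : Bool
p : e
\p._ : e -> e
w : Bool
  unify e -> e ~ Bool -> f
  unify e ~ Bool
  unify Bool ~ f
_ _ : Bool
  unify Bool ~ Bool
\q._ : g -> Int
s : i
\s._ : i -> i
\r._ : h -> i -> i
w : Bool
  unify h -> i -> i ~ Bool -> j
  unify h ~ Bool
  unify i -> i ~ j
_ _ : i -> i
  unify g -> Int ~ i -> i
  unify g ~ i
  unify Int ~ i
  unify d -> Int ~ Int -> Int
  unify d ~ Int
  unify Int ~ Int
\t._ : k -> Int
  unify Int -> Int ~ k -> Int
  unify Int ~ k
  unify Int ~ Int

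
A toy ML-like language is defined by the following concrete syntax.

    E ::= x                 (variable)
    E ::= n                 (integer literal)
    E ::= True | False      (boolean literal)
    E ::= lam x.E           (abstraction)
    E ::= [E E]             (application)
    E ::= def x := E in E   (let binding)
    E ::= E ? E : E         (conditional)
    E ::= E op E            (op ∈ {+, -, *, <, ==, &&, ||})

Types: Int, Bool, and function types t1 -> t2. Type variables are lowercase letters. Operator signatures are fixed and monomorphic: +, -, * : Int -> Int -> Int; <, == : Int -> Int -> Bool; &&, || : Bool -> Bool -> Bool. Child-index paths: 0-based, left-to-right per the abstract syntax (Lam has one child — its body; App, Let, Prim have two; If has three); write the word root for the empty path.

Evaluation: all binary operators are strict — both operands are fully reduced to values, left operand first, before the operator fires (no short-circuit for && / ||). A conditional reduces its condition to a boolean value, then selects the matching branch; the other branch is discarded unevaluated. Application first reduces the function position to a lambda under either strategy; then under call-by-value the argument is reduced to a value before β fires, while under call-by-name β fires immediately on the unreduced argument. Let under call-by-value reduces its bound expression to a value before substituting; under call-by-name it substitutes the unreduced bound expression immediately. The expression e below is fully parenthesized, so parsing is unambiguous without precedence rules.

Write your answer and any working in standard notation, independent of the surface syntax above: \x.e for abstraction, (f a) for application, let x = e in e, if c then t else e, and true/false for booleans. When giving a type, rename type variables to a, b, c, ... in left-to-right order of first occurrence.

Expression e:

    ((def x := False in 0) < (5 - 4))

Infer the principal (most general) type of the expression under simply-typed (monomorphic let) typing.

Answer: Bool

Derivation:
let x : Bool
  unify Int ~ Int
  unify Int ~ Int
  unify Int ~ Int
  unify Int ~ Int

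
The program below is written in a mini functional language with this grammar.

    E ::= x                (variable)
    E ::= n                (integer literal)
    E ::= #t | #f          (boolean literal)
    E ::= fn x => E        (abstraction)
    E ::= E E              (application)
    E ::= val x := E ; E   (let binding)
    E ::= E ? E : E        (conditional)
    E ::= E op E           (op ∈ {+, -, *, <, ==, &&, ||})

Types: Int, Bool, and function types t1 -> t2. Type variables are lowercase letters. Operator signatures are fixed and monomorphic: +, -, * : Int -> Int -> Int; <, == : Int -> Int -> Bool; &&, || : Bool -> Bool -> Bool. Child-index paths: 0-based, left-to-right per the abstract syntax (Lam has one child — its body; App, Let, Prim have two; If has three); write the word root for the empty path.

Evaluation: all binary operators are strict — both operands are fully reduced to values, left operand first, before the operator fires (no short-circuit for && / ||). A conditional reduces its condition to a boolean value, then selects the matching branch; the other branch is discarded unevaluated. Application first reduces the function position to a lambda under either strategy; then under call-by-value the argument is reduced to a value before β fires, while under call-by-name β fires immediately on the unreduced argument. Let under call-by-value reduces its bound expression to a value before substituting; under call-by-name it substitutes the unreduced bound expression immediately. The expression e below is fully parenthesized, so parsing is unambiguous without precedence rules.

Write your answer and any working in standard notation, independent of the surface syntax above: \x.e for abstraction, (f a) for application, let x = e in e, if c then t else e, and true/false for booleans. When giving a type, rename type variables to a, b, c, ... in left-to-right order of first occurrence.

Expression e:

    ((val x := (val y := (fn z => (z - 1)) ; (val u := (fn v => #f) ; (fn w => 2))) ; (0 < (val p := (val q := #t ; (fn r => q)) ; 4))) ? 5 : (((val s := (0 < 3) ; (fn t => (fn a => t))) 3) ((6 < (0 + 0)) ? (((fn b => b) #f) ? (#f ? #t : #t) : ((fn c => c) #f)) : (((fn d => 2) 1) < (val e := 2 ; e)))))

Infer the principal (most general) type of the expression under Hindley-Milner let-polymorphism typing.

Working:
z : a
  unify a ~ Int
  unify Int ~ Int
\z._ : Int -> Int
let y : Int -> Int
\v._ : b -> Bool
let u : forall. b -> Bool
\w._ : c -> Int
let x : forall. c -> Int
  unify Int ~ Int
let q : Bool
q : Bool
\r._ : d -> Bool
let p : forall. d -> Bool
  unify Int ~ Int
  unify Bool ~ Bool
  unify Int ~ Int
  unify Int ~ Int
let s : Bool
t : e
\a._ : f -> e
\t._ : e -> f -> e
  unify e -> f -> e ~ Int -> g
  unify e ~ Int
  unify f -> Int ~ g
_ _ : f -> Int
  unify Int ~ Int
  unify Int ~ Int
  unify Int ~ Int
  unify Int ~ Int
  unify Bool ~ Bool
b : h
\b._ : h -> h
  unify h -> h ~ Bool -> i
  unify h ~ Bool
  unify Bool ~ i
_ _ : Bool
  unify Bool ~ Bool
  unify Bool ~ Bool
  unify Bool ~ Bool
c : j
\c._ : j -> j
  unify j -> j ~ Bool -> k
  unify j ~ Bool
  unify Bool ~ k
_ _ : Bool
  unify Bool ~ Bool
\d._ : l -> Int
  unify l -> Int ~ Int -> m
  unify l ~ Int
  unify Int ~ m
_ _ : Int
  unify Int ~ Int
let e : Int
e : Int
  unify Int ~ Int
  unify Bool ~ Bool
  unify f -> Int ~ Bool -> n
  unify f ~ Bool
  unify Int ~ n
_ _ : Int
  unify Int ~ Int

Answer: Int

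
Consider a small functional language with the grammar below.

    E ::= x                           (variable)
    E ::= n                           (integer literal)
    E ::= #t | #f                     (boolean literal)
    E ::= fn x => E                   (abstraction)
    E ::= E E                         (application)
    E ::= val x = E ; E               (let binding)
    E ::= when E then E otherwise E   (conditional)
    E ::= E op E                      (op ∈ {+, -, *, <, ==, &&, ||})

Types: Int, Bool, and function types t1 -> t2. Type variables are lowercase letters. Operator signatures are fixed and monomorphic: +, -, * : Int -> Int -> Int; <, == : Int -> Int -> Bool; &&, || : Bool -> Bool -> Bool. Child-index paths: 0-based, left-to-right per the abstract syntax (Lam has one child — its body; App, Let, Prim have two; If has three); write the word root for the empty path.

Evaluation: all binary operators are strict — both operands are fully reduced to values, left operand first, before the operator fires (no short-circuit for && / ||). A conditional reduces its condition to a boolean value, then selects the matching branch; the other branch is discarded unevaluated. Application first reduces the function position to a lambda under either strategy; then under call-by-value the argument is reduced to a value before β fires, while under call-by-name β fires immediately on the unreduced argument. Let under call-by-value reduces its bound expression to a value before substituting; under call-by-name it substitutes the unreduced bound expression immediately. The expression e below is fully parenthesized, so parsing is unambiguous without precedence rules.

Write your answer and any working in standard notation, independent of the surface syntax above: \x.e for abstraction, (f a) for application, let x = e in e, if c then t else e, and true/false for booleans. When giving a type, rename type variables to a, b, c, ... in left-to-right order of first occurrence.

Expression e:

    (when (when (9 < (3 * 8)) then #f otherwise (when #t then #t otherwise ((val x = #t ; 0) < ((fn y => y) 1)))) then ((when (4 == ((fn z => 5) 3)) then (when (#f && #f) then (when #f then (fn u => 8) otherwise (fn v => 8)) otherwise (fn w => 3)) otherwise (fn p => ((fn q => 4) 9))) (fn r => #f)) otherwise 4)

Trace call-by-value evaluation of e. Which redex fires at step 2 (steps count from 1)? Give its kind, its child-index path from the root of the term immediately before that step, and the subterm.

Trace:
step 0: (if (if (9 < (3 * 8)) then false else (if true then true else ((let x = true in 0) < ((\y.y) 1)))) then ((if (4 == ((\z.5) 3)) then (if (false && false) then (if false then (\u.8) else (\v.8)) else (\w.3)) else (\p.((\q.4) 9))) (\r.false)) else 4)
step 1: [delta@0.0.1] (if (if (9 < 24) then false else (if true then true else ((let x = true in 0) < ((\y.y) 1)))) then ((if (4 == ((\z.5) 3)) then (if (false && false) then (if false then (\u.8) else (\v.8)) else (\w.3)) else (\p.((\q.4) 9))) (\r.false)) else 4)
step 2: [delta@0.0] (if (if true then false else (if true then true else ((let x = true in 0) < ((\y.y) 1)))) then ((if (4 == ((\z.5) 3)) then (if (false && false) then (if false then (\u.8) else (\v.8)) else (\w.3)) else (\p.((\q.4) 9))) (\r.false)) else 4)

Answer: delta at 0.0 : (9 < 24)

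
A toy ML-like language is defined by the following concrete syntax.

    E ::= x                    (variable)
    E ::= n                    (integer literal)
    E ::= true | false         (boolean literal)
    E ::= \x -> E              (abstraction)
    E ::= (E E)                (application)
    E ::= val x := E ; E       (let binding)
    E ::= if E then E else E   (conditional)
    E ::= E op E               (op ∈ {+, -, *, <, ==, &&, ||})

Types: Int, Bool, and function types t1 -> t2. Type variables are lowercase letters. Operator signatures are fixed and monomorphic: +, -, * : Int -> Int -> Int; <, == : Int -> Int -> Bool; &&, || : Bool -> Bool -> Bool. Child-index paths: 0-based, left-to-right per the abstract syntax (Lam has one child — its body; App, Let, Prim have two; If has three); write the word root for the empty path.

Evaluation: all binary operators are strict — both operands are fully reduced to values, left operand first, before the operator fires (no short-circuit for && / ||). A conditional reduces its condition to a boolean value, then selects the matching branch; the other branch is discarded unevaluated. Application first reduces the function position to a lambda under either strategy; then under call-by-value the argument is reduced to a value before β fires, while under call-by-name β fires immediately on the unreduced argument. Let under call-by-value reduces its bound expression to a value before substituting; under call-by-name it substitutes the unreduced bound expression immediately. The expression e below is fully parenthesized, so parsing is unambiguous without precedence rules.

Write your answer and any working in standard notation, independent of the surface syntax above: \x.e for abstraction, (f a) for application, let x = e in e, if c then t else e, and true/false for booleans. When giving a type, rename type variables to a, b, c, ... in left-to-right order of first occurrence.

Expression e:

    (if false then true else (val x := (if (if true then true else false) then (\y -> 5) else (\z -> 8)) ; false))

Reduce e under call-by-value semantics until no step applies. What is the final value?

Answer: false

Derivation:
step 0: (if false then true else (let x = (if (if true then true else false) then (\y.5) else (\z.8)) in false))
step 1: [if@root] (let x = (if (if true then true else false) then (\y.5) else (\z.8)) in false)
step 2: [if@0.0] (let x = (if true then (\y.5) else (\z.8)) in false)
step 3: [if@0] (let x = (\y.5) in false)
step 4: [let@root] false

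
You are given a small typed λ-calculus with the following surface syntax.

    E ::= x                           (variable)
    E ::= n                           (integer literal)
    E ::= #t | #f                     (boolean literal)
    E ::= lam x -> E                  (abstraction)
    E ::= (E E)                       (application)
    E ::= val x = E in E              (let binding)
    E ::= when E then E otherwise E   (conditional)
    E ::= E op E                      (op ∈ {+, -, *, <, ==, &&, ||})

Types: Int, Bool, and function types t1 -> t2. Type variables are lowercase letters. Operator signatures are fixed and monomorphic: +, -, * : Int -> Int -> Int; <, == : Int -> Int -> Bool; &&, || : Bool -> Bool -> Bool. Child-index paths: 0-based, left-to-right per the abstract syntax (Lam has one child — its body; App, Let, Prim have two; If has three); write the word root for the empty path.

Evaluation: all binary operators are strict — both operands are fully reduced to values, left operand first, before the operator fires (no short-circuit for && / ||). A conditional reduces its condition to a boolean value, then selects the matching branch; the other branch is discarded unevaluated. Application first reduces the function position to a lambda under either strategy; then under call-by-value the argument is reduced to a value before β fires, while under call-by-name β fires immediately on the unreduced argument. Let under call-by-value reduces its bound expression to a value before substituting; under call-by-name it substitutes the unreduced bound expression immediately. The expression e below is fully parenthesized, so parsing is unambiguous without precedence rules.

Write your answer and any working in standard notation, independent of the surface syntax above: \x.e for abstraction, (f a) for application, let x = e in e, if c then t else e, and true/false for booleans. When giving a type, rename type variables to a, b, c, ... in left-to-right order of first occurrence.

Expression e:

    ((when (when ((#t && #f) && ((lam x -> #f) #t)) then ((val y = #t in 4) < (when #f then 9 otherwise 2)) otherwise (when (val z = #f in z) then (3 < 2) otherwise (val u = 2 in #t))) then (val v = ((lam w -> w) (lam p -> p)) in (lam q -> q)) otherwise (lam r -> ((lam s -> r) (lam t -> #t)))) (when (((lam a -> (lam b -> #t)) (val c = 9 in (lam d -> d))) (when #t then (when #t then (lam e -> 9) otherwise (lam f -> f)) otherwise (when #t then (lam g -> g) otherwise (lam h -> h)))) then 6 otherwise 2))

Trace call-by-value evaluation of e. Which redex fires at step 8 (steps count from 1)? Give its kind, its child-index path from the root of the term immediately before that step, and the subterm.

Answer: if at 0 : (if true then (let v = ((\w.w) (\p.p)) in (\q.q)) else (\r.((\s.r) (\t.true))))

Trace:
step 0: ((if (if ((true && false) && ((\x.false) true)) then ((let y = true in 4) < (if false then 9 else 2)) else (if (let z = false in z) then (3 < 2) else (let u = 2 in true))) then (let v = ((\w.w) (\p.p)) in (\q.q)) else (\r.((\s.r) (\t.true)))) (if (((\a.(\b.true)) (let c = 9 in (\d.d))) (if true then (if true then (\e.9) else (\f.f)) else (if true then (\g.g) else (\h.h)))) then 6 else 2))
step 1: [delta@0.0.0.0] ((if (if (false && ((\x.false) true)) then ((let y = true in 4) < (if false then 9 else 2)) else (if (let z = false in z) then (3 < 2) else (let u = 2 in true))) then (let v = ((\w.w) (\p.p)) in (\q.q)) else (\r.((\s.r) (\t.true)))) (if (((\a.(\b.true)) (let c = 9 in (\d.d))) (if true then (if true then (\e.9) else (\f.f)) else (if true then (\g.g) else (\h.h)))) then 6 else 2))
step 2: [beta@0.0.0.1] ((if (if (false && false) then ((let y = true in 4) < (if false then 9 else 2)) else (if (let z = false in z) then (3 < 2) else (let u = 2 in true))) then (let v = ((\w.w) (\p.p)) in (\q.q)) else (\r.((\s.r) (\t.true)))) (if (((\a.(\b.true)) (let c = 9 in (\d.d))) (if true then (if true then (\e.9) else (\f.f)) else (if true then (\g.g) else (\h.h)))) then 6 else 2))
step 3: [delta@0.0.0] ((if (if false then ((let y = true in 4) < (if false then 9 else 2)) else (if (let z = false in z) then (3 < 2) else (let u = 2 in true))) then (let v = ((\w.w) (\p.p)) in (\q.q)) else (\r.((\s.r) (\t.true)))) (if (((\a.(\b.true)) (let c = 9 in (\d.d))) (if true then (if true then (\e.9) else (\f.f)) else (if true then (\g.g) else (\h.h)))) then 6 else 2))
step 4: [if@0.0] ((if (if (let z = false in z) then (3 < 2) else (let u = 2 in true)) then (let v = ((\w.w) (\p.p)) in (\q.q)) else (\r.((\s.r) (\t.true)))) (if (((\a.(\b.true)) (let c = 9 in (\d.d))) (if true then (if true then (\e.9) else (\f.f)) else (if true then (\g.g) else (\h.h)))) then 6 else 2))
step 5: [let@0.0.0] ((if (if false then (3 < 2) else (let u = 2 in true)) then (let v = ((\w.w) (\p.p)) in (\q.q)) else (\r.((\s.r) (\t.true)))) (if (((\a.(\b.true)) (let c = 9 in (\d.d))) (if true then (if true then (\e.9) else (\f.f)) else (if true then (\g.g) else (\h.h)))) then 6 else 2))
step 6: [if@0.0] ((if (let u = 2 in true) then (let v = ((\w.w) (\p.p)) in (\q.q)) else (\r.((\s.r) (\t.true)))) (if (((\a.(\b.true)) (let c = 9 in (\d.d))) (if true then (if true then (\e.9) else (\f.f)) else (if true then (\g.g) else (\h.h)))) then 6 else 2))
step 7: [let@0.0] ((if true then (let v = ((\w.w) (\p.p)) in (\q.q)) else (\r.((\s.r) (\t.true)))) (if (((\a.(\b.true)) (let c = 9 in (\d.d))) (if true then (if true then (\e.9) else (\f.f)) else (if true then (\g.g) else (\h.h)))) then 6 else 2))
step 8: [if@0] ((let v = ((\w.w) (\p.p)) in (\q.q)) (if (((\a.(\b.true)) (let c = 9 in (\d.d))) (if true then (if true then (\e.9) else (\f.f)) else (if true then (\g.g) else (\h.h)))) then 6 else 2))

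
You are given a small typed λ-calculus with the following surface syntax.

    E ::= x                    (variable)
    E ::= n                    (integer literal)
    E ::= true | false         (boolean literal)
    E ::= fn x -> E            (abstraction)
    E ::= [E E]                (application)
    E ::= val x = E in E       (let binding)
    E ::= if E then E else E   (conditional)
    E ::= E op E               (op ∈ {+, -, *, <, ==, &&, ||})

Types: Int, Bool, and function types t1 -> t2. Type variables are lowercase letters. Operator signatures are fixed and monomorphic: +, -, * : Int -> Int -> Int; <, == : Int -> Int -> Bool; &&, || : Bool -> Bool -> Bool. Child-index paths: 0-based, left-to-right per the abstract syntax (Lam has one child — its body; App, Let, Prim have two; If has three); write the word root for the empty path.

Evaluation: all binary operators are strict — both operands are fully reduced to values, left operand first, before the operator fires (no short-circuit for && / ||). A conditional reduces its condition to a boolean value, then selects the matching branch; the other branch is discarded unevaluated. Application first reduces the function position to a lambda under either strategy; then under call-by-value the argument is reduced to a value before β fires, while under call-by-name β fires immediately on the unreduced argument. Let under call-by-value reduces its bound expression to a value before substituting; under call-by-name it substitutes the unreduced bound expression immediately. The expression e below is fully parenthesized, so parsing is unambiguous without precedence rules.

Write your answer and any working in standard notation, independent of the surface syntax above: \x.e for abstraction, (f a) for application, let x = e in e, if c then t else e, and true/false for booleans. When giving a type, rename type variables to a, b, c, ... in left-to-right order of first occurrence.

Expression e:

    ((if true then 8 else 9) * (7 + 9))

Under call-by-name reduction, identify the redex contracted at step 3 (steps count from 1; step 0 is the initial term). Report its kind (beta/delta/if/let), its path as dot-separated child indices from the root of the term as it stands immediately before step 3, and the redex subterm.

Answer: delta at root : (8 * 16)

Derivation:
step 0: ((if true then 8 else 9) * (7 + 9))
step 1: [if@0] (8 * (7 + 9))
step 2: [delta@1] (8 * 16)
step 3: [delta@root] 128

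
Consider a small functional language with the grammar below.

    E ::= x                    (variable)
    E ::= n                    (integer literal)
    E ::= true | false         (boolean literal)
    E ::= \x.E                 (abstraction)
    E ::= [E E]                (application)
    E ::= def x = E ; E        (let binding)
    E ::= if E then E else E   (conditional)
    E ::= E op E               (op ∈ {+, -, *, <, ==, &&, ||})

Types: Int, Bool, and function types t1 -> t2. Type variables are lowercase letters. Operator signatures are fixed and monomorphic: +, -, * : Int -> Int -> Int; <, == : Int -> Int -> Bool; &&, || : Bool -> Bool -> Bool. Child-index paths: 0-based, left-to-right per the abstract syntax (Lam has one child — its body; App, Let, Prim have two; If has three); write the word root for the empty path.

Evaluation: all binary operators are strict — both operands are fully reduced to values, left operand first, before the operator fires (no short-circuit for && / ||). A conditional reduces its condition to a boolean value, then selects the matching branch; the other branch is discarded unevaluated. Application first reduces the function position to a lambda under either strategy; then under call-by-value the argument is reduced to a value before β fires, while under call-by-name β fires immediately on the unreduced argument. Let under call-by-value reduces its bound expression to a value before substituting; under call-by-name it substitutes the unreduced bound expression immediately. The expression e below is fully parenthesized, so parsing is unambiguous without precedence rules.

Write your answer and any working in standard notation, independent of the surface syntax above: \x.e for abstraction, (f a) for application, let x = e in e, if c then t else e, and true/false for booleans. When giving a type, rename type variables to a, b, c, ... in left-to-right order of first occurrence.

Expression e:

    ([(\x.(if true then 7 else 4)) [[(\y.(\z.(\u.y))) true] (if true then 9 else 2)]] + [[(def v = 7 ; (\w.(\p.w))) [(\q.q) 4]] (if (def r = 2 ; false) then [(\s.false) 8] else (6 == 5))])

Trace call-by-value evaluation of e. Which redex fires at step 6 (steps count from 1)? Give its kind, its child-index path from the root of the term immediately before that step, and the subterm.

Derivation:
step 0: (((\x.(if true then 7 else 4)) (((\y.(\z.(\u.y))) true) (if true then 9 else 2))) + (((let v = 7 in (\w.(\p.w))) ((\q.q) 4)) (if (let r = 2 in false) then ((\s.false) 8) else (6 == 5))))
step 1: [beta@0.1.0] (((\x.(if true then 7 else 4)) ((\z.(\u.true)) (if true then 9 else 2))) + (((let v = 7 in (\w.(\p.w))) ((\q.q) 4)) (if (let r = 2 in false) then ((\s.false) 8) else (6 == 5))))
step 2: [if@0.1.1] (((\x.(if true then 7 else 4)) ((\z.(\u.true)) 9)) + (((let v = 7 in (\w.(\p.w))) ((\q.q) 4)) (if (let r = 2 in false) then ((\s.false) 8) else (6 == 5))))
step 3: [beta@0.1] (((\x.(if true then 7 else 4)) (\u.true)) + (((let v = 7 in (\w.(\p.w))) ((\q.q) 4)) (if (let r = 2 in false) then ((\s.false) 8) else (6 == 5))))
step 4: [beta@0] ((if true then 7 else 4) + (((let v = 7 in (\w.(\p.w))) ((\q.q) 4)) (if (let r = 2 in false) then ((\s.false) 8) else (6 == 5))))
step 5: [if@0] (7 + (((let v = 7 in (\w.(\p.w))) ((\q.q) 4)) (if (let r = 2 in false) then ((\s.false) 8) else (6 == 5))))
step 6: [let@1.0.0] (7 + (((\w.(\p.w)) ((\q.q) 4)) (if (let r = 2 in false) then ((\s.false) 8) else (6 == 5))))

Answer: let at 1.0.0 : (let v = 7 in (\w.(\p.w)))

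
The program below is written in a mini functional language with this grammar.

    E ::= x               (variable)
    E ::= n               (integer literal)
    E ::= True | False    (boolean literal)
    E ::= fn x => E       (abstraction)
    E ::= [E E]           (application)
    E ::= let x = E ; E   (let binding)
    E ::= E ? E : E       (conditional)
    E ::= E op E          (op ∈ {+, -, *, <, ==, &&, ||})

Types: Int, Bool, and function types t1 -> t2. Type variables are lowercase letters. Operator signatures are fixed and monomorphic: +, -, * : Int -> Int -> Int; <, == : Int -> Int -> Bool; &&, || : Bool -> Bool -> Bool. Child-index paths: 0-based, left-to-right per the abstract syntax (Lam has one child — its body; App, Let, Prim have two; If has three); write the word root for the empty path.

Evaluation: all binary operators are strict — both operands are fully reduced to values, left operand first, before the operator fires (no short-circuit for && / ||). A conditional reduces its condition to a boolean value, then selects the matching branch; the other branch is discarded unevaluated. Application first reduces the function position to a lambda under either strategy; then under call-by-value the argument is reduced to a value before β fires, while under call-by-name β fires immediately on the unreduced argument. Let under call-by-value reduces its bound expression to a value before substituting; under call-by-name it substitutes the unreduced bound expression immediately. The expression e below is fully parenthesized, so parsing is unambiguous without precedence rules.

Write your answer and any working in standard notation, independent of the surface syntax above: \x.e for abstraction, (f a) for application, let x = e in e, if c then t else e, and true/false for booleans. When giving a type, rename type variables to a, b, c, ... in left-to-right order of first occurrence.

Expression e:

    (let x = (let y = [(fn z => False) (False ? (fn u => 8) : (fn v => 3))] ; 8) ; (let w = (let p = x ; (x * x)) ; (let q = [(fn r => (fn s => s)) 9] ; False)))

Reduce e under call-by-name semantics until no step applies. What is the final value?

Answer: false

Derivation:
step 0: (let x = (let y = ((\z.false) (if false then (\u.8) else (\v.3))) in 8) in (let w = (let p = x in (x * x)) in (let q = ((\r.(\s.s)) 9) in false)))
step 1: [let@root] (let w = (let p = (let y = ((\z.false) (if false then (\u.8) else (\v.3))) in 8) in ((let y = ((\z.false) (if false then (\u.8) else (\v.3))) in 8) * (let y = ((\z.false) (if false then (\u.8) else (\v.3))) in 8))) in (let q = ((\r.(\s.s)) 9) in false))
step 2: [let@root] (let q = ((\r.(\s.s)) 9) in false)
step 3: [let@root] false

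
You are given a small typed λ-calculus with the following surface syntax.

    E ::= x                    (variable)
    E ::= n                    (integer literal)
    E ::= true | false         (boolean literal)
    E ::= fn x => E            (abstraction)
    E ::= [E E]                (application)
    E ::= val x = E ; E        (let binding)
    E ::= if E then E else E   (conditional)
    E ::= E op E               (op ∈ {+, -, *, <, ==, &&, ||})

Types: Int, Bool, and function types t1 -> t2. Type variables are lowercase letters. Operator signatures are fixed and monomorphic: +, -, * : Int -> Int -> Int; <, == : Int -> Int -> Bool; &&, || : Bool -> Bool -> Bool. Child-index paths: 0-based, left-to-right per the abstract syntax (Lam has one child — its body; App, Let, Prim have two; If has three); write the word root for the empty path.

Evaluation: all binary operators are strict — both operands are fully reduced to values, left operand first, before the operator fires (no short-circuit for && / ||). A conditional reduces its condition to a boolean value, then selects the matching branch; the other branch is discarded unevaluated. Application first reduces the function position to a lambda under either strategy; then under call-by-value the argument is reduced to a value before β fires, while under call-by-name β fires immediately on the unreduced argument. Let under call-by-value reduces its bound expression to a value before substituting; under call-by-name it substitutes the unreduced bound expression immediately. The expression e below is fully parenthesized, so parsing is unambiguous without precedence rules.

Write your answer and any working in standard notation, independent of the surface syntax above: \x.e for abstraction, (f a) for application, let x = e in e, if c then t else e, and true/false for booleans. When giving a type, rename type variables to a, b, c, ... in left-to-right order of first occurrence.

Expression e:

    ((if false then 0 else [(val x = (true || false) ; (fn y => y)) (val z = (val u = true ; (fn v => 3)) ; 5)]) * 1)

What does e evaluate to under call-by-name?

Working:
step 0: ((if false then 0 else ((let x = (true || false) in (\y.y)) (let z = (let u = true in (\v.3)) in 5))) * 1)
step 1: [if@0] (((let x = (true || false) in (\y.y)) (let z = (let u = true in (\v.3)) in 5)) * 1)
step 2: [let@0.0] (((\y.y) (let z = (let u = true in (\v.3)) in 5)) * 1)
step 3: [beta@0] ((let z = (let u = true in (\v.3)) in 5) * 1)
step 4: [let@0] (5 * 1)
step 5: [delta@root] 5

Answer: 5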